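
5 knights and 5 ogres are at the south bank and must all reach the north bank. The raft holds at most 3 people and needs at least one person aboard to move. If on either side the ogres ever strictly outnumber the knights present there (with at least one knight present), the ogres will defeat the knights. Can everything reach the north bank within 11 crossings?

Yes

Yes — this plan uses 11 crossings (≤ 11):
1. 2 ogres → the north bank.  (the south bank: 5K 3O; the north bank: 0K 2O)
2. 1 ogre ← the south bank.  (the south bank: 5K 4O; the north bank: 0K 1O)
3. 3 ogres → the north bank.  (the south bank: 5K 1O; the north bank: 0K 4O)
4. 1 ogre ← the south bank.  (the south bank: 5K 2O; the north bank: 0K 3O)
5. 3 knights → the north bank.  (the south bank: 2K 2O; the north bank: 3K 3O)
6. 1 knight and 1 ogre ← the south bank.  (the south bank: 3K 3O; the north bank: 2K 2O)
7. 3 knights → the north bank.  (the south bank: 0K 3O; the north bank: 5K 2O)
8. 1 ogre ← the south bank.  (the south bank: 0K 4O; the north bank: 5K 1O)
9. 2 ogres → the north bank.  (the south bank: 0K 2O; the north bank: 5K 3O)
10. 1 ogre ← the south bank.  (the south bank: 0K 3O; the north bank: 5K 2O)
11. 3 ogres → the north bank.  (the south bank: 0K 0O; the north bank: 5K 5O)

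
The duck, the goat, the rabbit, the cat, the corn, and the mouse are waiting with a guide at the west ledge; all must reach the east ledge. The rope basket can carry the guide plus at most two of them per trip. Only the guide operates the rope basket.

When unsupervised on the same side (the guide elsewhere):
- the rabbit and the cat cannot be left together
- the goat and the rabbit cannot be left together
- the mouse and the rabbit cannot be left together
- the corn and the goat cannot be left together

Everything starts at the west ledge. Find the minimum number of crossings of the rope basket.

7

Counting alone: the guide can take at most 2 across per trip to the east ledge, so moving all 6 needs at least 3 loaded trips out, with a return between consecutive ones — at least 5 crossings.
The safety rule pushes this higher. Following every safe sequence of crossings, the most of the 6 that can be at the east ledge as the rope basket arrives there on crossing 5 is 5 — never all 6.
So no plan with fewer than 7 crossings exists, and this one achieves 7:
1. Guide goes to the east ledge with the goat and the rabbit.
2. Guide goes back to the west ledge with the goat.
3. Guide goes to the east ledge with the duck and the goat.
4. Guide goes back to the west ledge with the rabbit.
5. Guide goes to the east ledge with the cat and the mouse.
6. Guide goes back to the west ledge alone.
7. Guide goes to the east ledge with the corn and the rabbit.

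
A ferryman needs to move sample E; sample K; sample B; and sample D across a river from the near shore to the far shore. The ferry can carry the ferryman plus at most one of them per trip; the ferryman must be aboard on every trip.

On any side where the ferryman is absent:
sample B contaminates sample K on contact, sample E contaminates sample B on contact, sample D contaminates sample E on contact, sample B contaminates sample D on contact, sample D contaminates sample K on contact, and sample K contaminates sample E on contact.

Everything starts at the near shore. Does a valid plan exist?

Whatever the first load, the items left behind include a forbidden pair without the ferryman. No opening move is safe, so no plan exists.

No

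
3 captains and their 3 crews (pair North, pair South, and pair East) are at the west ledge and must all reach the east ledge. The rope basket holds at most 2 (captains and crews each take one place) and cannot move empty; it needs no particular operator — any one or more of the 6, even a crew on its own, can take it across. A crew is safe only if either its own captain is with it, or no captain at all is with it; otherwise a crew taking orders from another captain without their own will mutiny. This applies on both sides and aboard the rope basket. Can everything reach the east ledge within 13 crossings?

Yes

Yes — this plan uses 11 crossings (≤ 13):
1. captain North and crew North cross → the east ledge.
2. captain North crosses ← the west ledge.
3. crew East and crew South cross → the east ledge.
4. crew North crosses ← the west ledge.
5. captain East and captain South cross → the east ledge.
6. captain South and crew South cross ← the west ledge.
7. captain North and captain South cross → the east ledge.
8. crew East crosses ← the west ledge.
9. crew North and crew South cross → the east ledge.
10. captain East crosses ← the west ledge.
11. captain East and crew East cross → the east ledge.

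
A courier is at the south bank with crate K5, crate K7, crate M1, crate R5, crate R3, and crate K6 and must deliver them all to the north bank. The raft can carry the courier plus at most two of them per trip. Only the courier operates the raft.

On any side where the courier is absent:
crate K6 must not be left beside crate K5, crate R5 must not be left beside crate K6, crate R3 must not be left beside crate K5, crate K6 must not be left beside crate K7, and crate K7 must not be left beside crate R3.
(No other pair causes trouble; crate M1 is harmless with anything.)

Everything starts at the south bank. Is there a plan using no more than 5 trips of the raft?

Counting alone: the courier can take at most 2 across per trip to the north bank, so moving all 6 needs at least 3 loaded trips out, with a return between consecutive ones — at least 5 crossings.
The safety rule pushes this higher. Following every safe sequence of crossings, the most of the 6 that can be at the north bank as the raft arrives there on crossing 5 is 5 — never all 6.
So the move cannot be finished within 5 crossings. (The shortest complete plan takes 7:)
1. Courier goes to the north bank with crate K6 and crate R3.
2. Courier goes back to the south bank alone.
3. Courier goes to the north bank with crate K5 and crate K7.
4. Courier goes back to the south bank with crate K6 and crate R3.
5. Courier goes to the north bank with crate M1 and crate R5.
6. Courier goes back to the south bank alone.
7. Courier goes to the north bank with crate K6 and crate R3.

No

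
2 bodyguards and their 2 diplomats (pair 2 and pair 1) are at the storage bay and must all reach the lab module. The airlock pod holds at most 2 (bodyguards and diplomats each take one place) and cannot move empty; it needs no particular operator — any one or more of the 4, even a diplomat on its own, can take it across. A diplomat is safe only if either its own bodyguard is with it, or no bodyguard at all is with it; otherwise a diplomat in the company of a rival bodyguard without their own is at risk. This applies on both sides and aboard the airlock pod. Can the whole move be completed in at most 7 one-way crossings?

Yes — this plan uses 5 crossings (≤ 7):
1. bodyguard 2 and diplomat 2 cross → the lab module.
2. bodyguard 2 crosses ← the storage bay.
3. bodyguard 1 and bodyguard 2 cross → the lab module.
4. bodyguard 1 crosses ← the storage bay.
5. bodyguard 1 and diplomat 1 cross → the lab module.

Yes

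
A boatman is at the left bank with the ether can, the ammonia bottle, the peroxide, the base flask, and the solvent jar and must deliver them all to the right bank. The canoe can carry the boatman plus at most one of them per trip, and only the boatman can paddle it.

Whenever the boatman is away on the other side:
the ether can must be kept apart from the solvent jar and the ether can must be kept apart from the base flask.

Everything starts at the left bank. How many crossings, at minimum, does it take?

11

Counting alone: the boatman can take at most 1 across per trip to the right bank, so moving all 5 needs at least 5 loaded trips out, with a return between consecutive ones — at least 9 crossings.
The safety rule pushes this higher. Following every safe sequence of crossings, the most of the 5 that can be at the right bank as the canoe arrives there on crossing 9 is 4 — never all 5.
So no plan with fewer than 11 crossings exists, and this one achieves 11:
1. Boatman goes to the right bank with the ether can.  [the left bank: the ammonia bottle, the base flask, the peroxide, the solvent jar | the right bank: the ether can]
2. Boatman goes back to the left bank alone.  [the left bank: the ammonia bottle, the base flask, the peroxide, the solvent jar | the right bank: the ether can]
3. Boatman goes to the right bank with the ammonia bottle.  [the left bank: the base flask, the peroxide, the solvent jar | the right bank: the ammonia bottle, the ether can]
4. Boatman goes back to the left bank alone.  [the left bank: the base flask, the peroxide, the solvent jar | the right bank: the ammonia bottle, the ether can]
5. Boatman goes to the right bank with the peroxide.  [the left bank: the base flask, the solvent jar | the right bank: the ammonia bottle, the ether can, the peroxide]
6. Boatman goes back to the left bank alone.  [the left bank: the base flask, the solvent jar | the right bank: the ammonia bottle, the ether can, the peroxide]
7. Boatman goes to the right bank with the base flask.  [the left bank: the solvent jar | the right bank: the ammonia bottle, the base flask, the ether can, the peroxide]
8. Boatman goes back to the left bank with the ether can.  [the left bank: the ether can, the solvent jar | the right bank: the ammonia bottle, the base flask, the peroxide]
9. Boatman goes to the right bank with the solvent jar.  [the left bank: the ether can | the right bank: the ammonia bottle, the base flask, the peroxide, the solvent jar]
10. Boatman goes back to the left bank alone.  [the left bank: the ether can | the right bank: the ammonia bottle, the base flask, the peroxide, the solvent jar]
11. Boatman goes to the right bank with the ether can.  [the left bank: — | the right bank: the ammonia bottle, the base flask, the ether can, the peroxide, the solvent jar]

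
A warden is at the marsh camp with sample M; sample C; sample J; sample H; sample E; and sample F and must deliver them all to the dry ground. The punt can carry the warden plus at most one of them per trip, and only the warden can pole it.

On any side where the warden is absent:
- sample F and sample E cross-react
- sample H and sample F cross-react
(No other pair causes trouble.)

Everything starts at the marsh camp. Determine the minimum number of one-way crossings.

13

Counting alone: the warden can take at most 1 across per trip to the dry ground, so moving all 6 needs at least 6 loaded trips out, with a return between consecutive ones — at least 11 crossings.
The safety rule pushes this higher. Following every safe sequence of crossings, the most of the 6 that can be at the dry ground as the punt arrives there on crossing 11 is 5 — never all 6.
So no plan with fewer than 13 crossings exists, and this one achieves 13:
1. Warden goes to the dry ground with sample F.
2. Warden goes back to the marsh camp alone.
3. Warden goes to the dry ground with sample M.
4. Warden goes back to the marsh camp alone.
5. Warden goes to the dry ground with sample C.
6. Warden goes back to the marsh camp alone.
7. Warden goes to the dry ground with sample J.
8. Warden goes back to the marsh camp alone.
9. Warden goes to the dry ground with sample H.
10. Warden goes back to the marsh camp with sample F.
11. Warden goes to the dry ground with sample E.
12. Warden goes back to the marsh camp alone.
13. Warden goes to the dry ground with sample F.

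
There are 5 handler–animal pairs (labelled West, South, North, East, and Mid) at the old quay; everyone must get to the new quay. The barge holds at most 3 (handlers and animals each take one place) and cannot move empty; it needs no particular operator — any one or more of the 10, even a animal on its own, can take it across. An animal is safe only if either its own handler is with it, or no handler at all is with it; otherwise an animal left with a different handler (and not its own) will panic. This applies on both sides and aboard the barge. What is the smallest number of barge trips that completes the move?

Counting alone: each trip to the new quay takes at most 3 across and each return brings at least 1 back, so after t trips out (and t−1 returns) at most 3t − (t−1) of the 10 are across; that first reaches 10 at t = 5, so at least 9 crossings are needed.
The safety rule pushes this higher. Following every safe sequence of crossings, the most of the 10 that can be at the new quay as the barge arrives there on crossing 9 is 9 — never all 10.
So no plan with fewer than 11 crossings exists, and this one achieves 11:
1. animal West and handler West cross → the new quay.
2. handler West crosses ← the old quay.
3. animal East, animal North, and animal South cross → the new quay.
4. animal West crosses ← the old quay.
5. handler East, handler North, and handler South cross → the new quay.
6. animal South and handler South cross ← the old quay.
7. handler Mid, handler South, and handler West cross → the new quay.
8. animal North crosses ← the old quay.
9. animal South and animal West cross → the new quay.
10. animal West crosses ← the old quay.
11. animal Mid, animal North, and animal West cross → the new quay.

11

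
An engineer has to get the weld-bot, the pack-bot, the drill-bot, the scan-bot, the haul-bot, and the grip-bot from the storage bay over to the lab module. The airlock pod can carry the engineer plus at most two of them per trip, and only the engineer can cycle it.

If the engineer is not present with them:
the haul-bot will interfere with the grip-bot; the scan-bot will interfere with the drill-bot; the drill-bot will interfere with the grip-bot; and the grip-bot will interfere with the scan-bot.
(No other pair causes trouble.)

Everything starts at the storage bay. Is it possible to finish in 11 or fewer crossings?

Yes

Yes — this plan uses 9 crossings (≤ 11):
1. Engineer goes to the lab module with the drill-bot and the grip-bot.  [the storage bay: the haul-bot, the pack-bot, the scan-bot, the weld-bot | the lab module: the drill-bot, the grip-bot]
2. Engineer goes back to the storage bay with the drill-bot.  [the storage bay: the drill-bot, the haul-bot, the pack-bot, the scan-bot, the weld-bot | the lab module: the grip-bot]
3. Engineer goes to the lab module with the drill-bot and the weld-bot.  [the storage bay: the haul-bot, the pack-bot, the scan-bot | the lab module: the drill-bot, the grip-bot, the weld-bot]
4. Engineer goes back to the storage bay with the drill-bot.  [the storage bay: the drill-bot, the haul-bot, the pack-bot, the scan-bot | the lab module: the grip-bot, the weld-bot]
5. Engineer goes to the lab module with the drill-bot and the pack-bot.  [the storage bay: the haul-bot, the scan-bot | the lab module: the drill-bot, the grip-bot, the pack-bot, the weld-bot]
6. Engineer goes back to the storage bay with the drill-bot.  [the storage bay: the drill-bot, the haul-bot, the scan-bot | the lab module: the grip-bot, the pack-bot, the weld-bot]
7. Engineer goes to the lab module with the drill-bot and the haul-bot.  [the storage bay: the scan-bot | the lab module: the drill-bot, the grip-bot, the haul-bot, the pack-bot, the weld-bot]
8. Engineer goes back to the storage bay with the grip-bot.  [the storage bay: the grip-bot, the scan-bot | the lab module: the drill-bot, the haul-bot, the pack-bot, the weld-bot]
9. Engineer goes to the lab module with the grip-bot and the scan-bot.  [the storage bay: — | the lab module: the drill-bot, the grip-bot, the haul-bot, the pack-bot, the scan-bot, the weld-bot]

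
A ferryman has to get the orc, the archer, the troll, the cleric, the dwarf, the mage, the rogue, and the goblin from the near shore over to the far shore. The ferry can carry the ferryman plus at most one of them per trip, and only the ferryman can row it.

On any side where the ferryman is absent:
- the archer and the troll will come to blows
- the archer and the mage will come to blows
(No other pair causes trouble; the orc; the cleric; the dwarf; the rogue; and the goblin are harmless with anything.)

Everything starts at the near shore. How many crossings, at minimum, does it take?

Counting alone: the ferryman can take at most 1 across per trip to the far shore, so moving all 8 needs at least 8 loaded trips out, with a return between consecutive ones — at least 15 crossings.
The safety rule pushes this higher. Following every safe sequence of crossings, the most of the 8 that can be at the far shore as the ferry arrives there on crossing 15 is 7 — never all 8.
So no plan with fewer than 17 crossings exists, and this one achieves 17:
1. Ferryman goes to the far shore with the archer.
2. Ferryman goes back to the near shore alone.
3. Ferryman goes to the far shore with the orc.
4. Ferryman goes back to the near shore alone.
5. Ferryman goes to the far shore with the troll.
6. Ferryman goes back to the near shore with the archer.
7. Ferryman goes to the far shore with the mage.
8. Ferryman goes back to the near shore alone.
9. Ferryman goes to the far shore with the cleric.
10. Ferryman goes back to the near shore alone.
11. Ferryman goes to the far shore with the dwarf.
12. Ferryman goes back to the near shore alone.
13. Ferryman goes to the far shore with the rogue.
14. Ferryman goes back to the near shore alone.
15. Ferryman goes to the far shore with the goblin.
16. Ferryman goes back to the near shore alone.
17. Ferryman goes to the far shore with the archer.

17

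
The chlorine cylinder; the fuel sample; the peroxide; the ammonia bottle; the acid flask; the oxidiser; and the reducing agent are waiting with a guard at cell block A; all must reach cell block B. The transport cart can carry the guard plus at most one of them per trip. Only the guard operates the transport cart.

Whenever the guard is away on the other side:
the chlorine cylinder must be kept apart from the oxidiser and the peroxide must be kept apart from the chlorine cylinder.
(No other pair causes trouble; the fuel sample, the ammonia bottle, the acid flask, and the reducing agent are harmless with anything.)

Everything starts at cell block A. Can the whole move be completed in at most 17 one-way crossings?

Yes — this plan uses 15 crossings (≤ 17):
1. Guard goes to cell block B with the chlorine cylinder.
2. Guard goes back to cell block A alone.
3. Guard goes to cell block B with the fuel sample.
4. Guard goes back to cell block A alone.
5. Guard goes to cell block B with the peroxide.
6. Guard goes back to cell block A with the chlorine cylinder.
7. Guard goes to cell block B with the oxidiser.
8. Guard goes back to cell block A alone.
9. Guard goes to cell block B with the ammonia bottle.
10. Guard goes back to cell block A alone.
11. Guard goes to cell block B with the acid flask.
12. Guard goes back to cell block A alone.
13. Guard goes to cell block B with the reducing agent.
14. Guard goes back to cell block A alone.
15. Guard goes to cell block B with the chlorine cylinder.

Yes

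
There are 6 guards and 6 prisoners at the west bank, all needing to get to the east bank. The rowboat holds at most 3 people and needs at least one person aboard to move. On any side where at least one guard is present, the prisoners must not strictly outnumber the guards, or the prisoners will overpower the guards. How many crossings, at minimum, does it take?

Following every safe sequence of crossings from the start, the most of the 12 that can be at the east bank as the rowboat arrives there on crossings 1, 3, 5 is 3, 5, 6 respectively; the best ever achieved is 6 of 12.
From crossing 7 on, no configuration arises that was not already reachable earlier: only 17 distinct safe configurations (who is on which side, and where the rowboat is) can ever be reached, none of them has everyone across, and every continuation just revisits them. They are: 0 guards + 0 prisoners across (rowboat back at the start); 0 guards + 1 prisoner across (rowboat there); 0 guards + 1 prisoner across (rowboat back at the start); 0 guards + 2 prisoners across (rowboat there); 0 guards + 2 prisoners across (rowboat back at the start); 0 guards + 3 prisoners across (rowboat there); 0 guards + 3 prisoners across (rowboat back at the start); 0 guards + 4 prisoners across (rowboat there); 0 guards + 4 prisoners across (rowboat back at the start); 0 guards + 5 prisoners across (rowboat there); 0 guards + 5 prisoners across (rowboat back at the start); 0 guards + 6 prisoners across (rowboat there); 1 guard + 1 prisoner across (rowboat there); 1 guard + 1 prisoner across (rowboat back at the start); 2 guards + 2 prisoners across (rowboat there); 2 guards + 2 prisoners across (rowboat back at the start); 3 guards + 3 prisoners across (rowboat there). So no valid plan exists.

impossible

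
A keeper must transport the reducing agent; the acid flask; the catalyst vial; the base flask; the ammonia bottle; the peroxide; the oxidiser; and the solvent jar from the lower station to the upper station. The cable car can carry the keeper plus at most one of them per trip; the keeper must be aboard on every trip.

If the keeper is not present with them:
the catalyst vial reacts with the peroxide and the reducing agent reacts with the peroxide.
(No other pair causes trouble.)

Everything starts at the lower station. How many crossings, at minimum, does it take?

Counting alone: the keeper can take at most 1 across per trip to the upper station, so moving all 8 needs at least 8 loaded trips out, with a return between consecutive ones — at least 15 crossings.
The safety rule pushes this higher. Following every safe sequence of crossings, the most of the 8 that can be at the upper station as the cable car arrives there on crossing 15 is 7 — never all 8.
So no plan with fewer than 17 crossings exists, and this one achieves 17:
1. Keeper goes to the upper station with the peroxide.  [the lower station: the acid flask, the ammonia bottle, the base flask, the catalyst vial, the oxidiser, the reducing agent, the solvent jar | the upper station: the peroxide]
2. Keeper goes back to the lower station alone.  [the lower station: the acid flask, the ammonia bottle, the base flask, the catalyst vial, the oxidiser, the reducing agent, the solvent jar | the upper station: the peroxide]
3. Keeper goes to the upper station with the reducing agent.  [the lower station: the acid flask, the ammonia bottle, the base flask, the catalyst vial, the oxidiser, the solvent jar | the upper station: the peroxide, the reducing agent]
4. Keeper goes back to the lower station with the peroxide.  [the lower station: the acid flask, the ammonia bottle, the base flask, the catalyst vial, the oxidiser, the peroxide, the solvent jar | the upper station: the reducing agent]
5. Keeper goes to the upper station with the catalyst vial.  [the lower station: the acid flask, the ammonia bottle, the base flask, the oxidiser, the peroxide, the solvent jar | the upper station: the catalyst vial, the reducing agent]
6. Keeper goes back to the lower station alone.  [the lower station: the acid flask, the ammonia bottle, the base flask, the oxidiser, the peroxide, the solvent jar | the upper station: the catalyst vial, the reducing agent]
7. Keeper goes to the upper station with the acid flask.  [the lower station: the ammonia bottle, the base flask, the oxidiser, the peroxide, the solvent jar | the upper station: the acid flask, the catalyst vial, the reducing agent]
8. Keeper goes back to the lower station alone.  [the lower station: the ammonia bottle, the base flask, the oxidiser, the peroxide, the solvent jar | the upper station: the acid flask, the catalyst vial, the reducing agent]
9. Keeper goes to the upper station with the base flask.  [the lower station: the ammonia bottle, the oxidiser, the peroxide, the solvent jar | the upper station: the acid flask, the base flask, the catalyst vial, the reducing agent]
10. Keeper goes back to the lower station alone.  [the lower station: the ammonia bottle, the oxidiser, the peroxide, the solvent jar | the upper station: the acid flask, the base flask, the catalyst vial, the reducing agent]
11. Keeper goes to the upper station with the ammonia bottle.  [the lower station: the oxidiser, the peroxide, the solvent jar | the upper station: the acid flask, the ammonia bottle, the base flask, the catalyst vial, the reducing agent]
12. Keeper goes back to the lower station alone.  [the lower station: the oxidiser, the peroxide, the solvent jar | the upper station: the acid flask, the ammonia bottle, the base flask, the catalyst vial, the reducing agent]
13. Keeper goes to the upper station with the oxidiser.  [the lower station: the peroxide, the solvent jar | the upper station: the acid flask, the ammonia bottle, the base flask, the catalyst vial, the oxidiser, the reducing agent]
14. Keeper goes back to the lower station alone.  [the lower station: the peroxide, the solvent jar | the upper station: the acid flask, the ammonia bottle, the base flask, the catalyst vial, the oxidiser, the reducing agent]
15. Keeper goes to the upper station with the solvent jar.  [the lower station: the peroxide | the upper station: the acid flask, the ammonia bottle, the base flask, the catalyst vial, the oxidiser, the reducing agent, the solvent jar]
16. Keeper goes back to the lower station alone.  [the lower station: the peroxide | the upper station: the acid flask, the ammonia bottle, the base flask, the catalyst vial, the oxidiser, the reducing agent, the solvent jar]
17. Keeper goes to the upper station with the peroxide.  [the lower station: — | the upper station: the acid flask, the ammonia bottle, the base flask, the catalyst vial, the oxidiser, the peroxide, the reducing agent, the solvent jar]

17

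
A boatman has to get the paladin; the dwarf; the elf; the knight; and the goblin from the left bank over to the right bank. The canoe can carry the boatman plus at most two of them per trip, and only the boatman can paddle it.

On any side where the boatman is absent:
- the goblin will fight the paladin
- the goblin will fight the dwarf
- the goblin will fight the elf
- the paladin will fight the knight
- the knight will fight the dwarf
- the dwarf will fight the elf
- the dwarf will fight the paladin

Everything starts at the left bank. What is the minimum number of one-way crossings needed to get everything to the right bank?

Whatever the first load, the items left behind include a forbidden pair without the boatman. No opening move is safe, so no plan exists.

impossible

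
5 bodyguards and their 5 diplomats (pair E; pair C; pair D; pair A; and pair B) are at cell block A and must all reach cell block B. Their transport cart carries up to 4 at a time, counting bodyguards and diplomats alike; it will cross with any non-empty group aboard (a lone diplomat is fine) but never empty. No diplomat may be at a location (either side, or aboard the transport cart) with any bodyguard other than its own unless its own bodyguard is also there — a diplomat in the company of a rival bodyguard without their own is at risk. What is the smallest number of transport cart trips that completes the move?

Counting alone: each trip to cell block B takes at most 4 across and each return brings at least 1 back, so after t trips out (and t−1 returns) at most 4t − (t−1) of the 10 are across; that first reaches 10 at t = 3, so at least 5 crossings are needed.
The safety rule pushes this higher. Following every safe sequence of crossings, the most of the 10 that can be at cell block B as the transport cart arrives there on crossing 5 is 9 — never all 10.
So no plan with fewer than 7 crossings exists, and this one achieves 7:
1. bodyguard E and diplomat E cross → cell block B.
2. bodyguard E crosses ← cell block A.
3. diplomat A, diplomat B, diplomat C, and diplomat D cross → cell block B.
4. diplomat E crosses ← cell block A.
5. bodyguard A, bodyguard B, bodyguard C, and bodyguard D cross → cell block B.
6. bodyguard C and diplomat C cross ← cell block A.
7. bodyguard C, bodyguard E, diplomat C, and diplomat E cross → cell block B.

7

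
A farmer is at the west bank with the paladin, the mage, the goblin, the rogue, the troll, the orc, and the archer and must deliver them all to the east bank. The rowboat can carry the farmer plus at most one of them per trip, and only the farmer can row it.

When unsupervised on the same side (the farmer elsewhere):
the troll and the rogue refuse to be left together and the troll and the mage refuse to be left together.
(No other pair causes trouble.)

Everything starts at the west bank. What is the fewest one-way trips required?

Counting alone: the farmer can take at most 1 across per trip to the east bank, so moving all 7 needs at least 7 loaded trips out, with a return between consecutive ones — at least 13 crossings.
The safety rule pushes this higher. Following every safe sequence of crossings, the most of the 7 that can be at the east bank as the rowboat arrives there on crossing 13 is 6 — never all 7.
So no plan with fewer than 15 crossings exists, and this one achieves 15:
1. Farmer goes to the east bank with the troll.  [the west bank: the archer, the goblin, the mage, the orc, the paladin, the rogue | the east bank: the troll]
2. Farmer goes back to the west bank alone.  [the west bank: the archer, the goblin, the mage, the orc, the paladin, the rogue | the east bank: the troll]
3. Farmer goes to the east bank with the paladin.  [the west bank: the archer, the goblin, the mage, the orc, the rogue | the east bank: the paladin, the troll]
4. Farmer goes back to the west bank alone.  [the west bank: the archer, the goblin, the mage, the orc, the rogue | the east bank: the paladin, the troll]
5. Farmer goes to the east bank with the mage.  [the west bank: the archer, the goblin, the orc, the rogue | the east bank: the mage, the paladin, the troll]
6. Farmer goes back to the west bank with the troll.  [the west bank: the archer, the goblin, the orc, the rogue, the troll | the east bank: the mage, the paladin]
7. Farmer goes to the east bank with the rogue.  [the west bank: the archer, the goblin, the orc, the troll | the east bank: the mage, the paladin, the rogue]
8. Farmer goes back to the west bank alone.  [the west bank: the archer, the goblin, the orc, the troll | the east bank: the mage, the paladin, the rogue]
9. Farmer goes to the east bank with the goblin.  [the west bank: the archer, the orc, the troll | the east bank: the goblin, the mage, the paladin, the rogue]
10. Farmer goes back to the west bank alone.  [the west bank: the archer, the orc, the troll | the east bank: the goblin, the mage, the paladin, the rogue]
11. Farmer goes to the east bank with the orc.  [the west bank: the archer, the troll | the east bank: the goblin, the mage, the orc, the paladin, the rogue]
12. Farmer goes back to the west bank alone.  [the west bank: the archer, the troll | the east bank: the goblin, the mage, the orc, the paladin, the rogue]
13. Farmer goes to the east bank with the archer.  [the west bank: the troll | the east bank: the archer, the goblin, the mage, the orc, the paladin, the rogue]
14. Farmer goes back to the west bank alone.  [the west bank: the troll | the east bank: the archer, the goblin, the mage, the orc, the paladin, the rogue]
15. Farmer goes to the east bank with the troll.  [the west bank: — | the east bank: the archer, the goblin, the mage, the orc, the paladin, the rogue, the troll]

15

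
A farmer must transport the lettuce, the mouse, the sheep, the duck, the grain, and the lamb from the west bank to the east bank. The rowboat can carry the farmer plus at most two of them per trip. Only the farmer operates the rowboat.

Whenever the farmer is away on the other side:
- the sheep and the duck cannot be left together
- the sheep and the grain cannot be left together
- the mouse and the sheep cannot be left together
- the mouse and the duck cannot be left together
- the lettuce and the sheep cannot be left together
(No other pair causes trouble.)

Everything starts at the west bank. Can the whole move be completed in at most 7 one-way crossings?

No

Counting alone: the farmer can take at most 2 across per trip to the east bank, so moving all 6 needs at least 3 loaded trips out, with a return between consecutive ones — at least 5 crossings.
The safety rule pushes this higher. Following every safe sequence of crossings, the most of the 6 that can be at the east bank as the rowboat arrives there on crossings 5, 7 is 4, 5 respectively — never all 6.
So the move cannot be finished within 7 crossings. (The shortest complete plan takes 9:)
1. Farmer goes to the east bank with the mouse and the sheep.  [the west bank: the duck, the grain, the lamb, the lettuce | the east bank: the mouse, the sheep]
2. Farmer goes back to the west bank with the mouse.  [the west bank: the duck, the grain, the lamb, the lettuce, the mouse | the east bank: the sheep]
3. Farmer goes to the east bank with the lettuce and the mouse.  [the west bank: the duck, the grain, the lamb | the east bank: the lettuce, the mouse, the sheep]
4. Farmer goes back to the west bank with the sheep.  [the west bank: the duck, the grain, the lamb, the sheep | the east bank: the lettuce, the mouse]
5. Farmer goes to the east bank with the grain and the sheep.  [the west bank: the duck, the lamb | the east bank: the grain, the lettuce, the mouse, the sheep]
6. Farmer goes back to the west bank with the sheep.  [the west bank: the duck, the lamb, the sheep | the east bank: the grain, the lettuce, the mouse]
7. Farmer goes to the east bank with the lamb and the sheep.  [the west bank: the duck | the east bank: the grain, the lamb, the lettuce, the mouse, the sheep]
8. Farmer goes back to the west bank with the sheep.  [the west bank: the duck, the sheep | the east bank: the grain, the lamb, the lettuce, the mouse]
9. Farmer goes to the east bank with the duck and the sheep.  [the west bank: — | the east bank: the duck, the grain, the lamb, the lettuce, the mouse, the sheep]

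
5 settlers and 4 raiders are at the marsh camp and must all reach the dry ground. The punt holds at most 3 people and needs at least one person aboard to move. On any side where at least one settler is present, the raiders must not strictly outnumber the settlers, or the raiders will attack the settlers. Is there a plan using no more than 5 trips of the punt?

No

Counting alone: each trip to the dry ground takes at most 3 across and each return brings at least 1 back, so after t trips out (and t−1 returns) at most 3t − (t−1) of the 9 are across; that first reaches 9 at t = 4, so at least 7 crossings are needed.
Since 5 < 7, 5 crossings cannot be enough. (The shortest complete plan in fact takes 7:)
1. 3 raiders → the dry ground.  (the marsh camp: 5S 1R; the dry ground: 0S 3R)
2. 1 raider ← the marsh camp.  (the marsh camp: 5S 2R; the dry ground: 0S 2R)
3. 3 settlers → the dry ground.  (the marsh camp: 2S 2R; the dry ground: 3S 2R)
4. 1 settler ← the marsh camp.  (the marsh camp: 3S 2R; the dry ground: 2S 2R)
5. 2 settlers and 1 raider → the dry ground.  (the marsh camp: 1S 1R; the dry ground: 4S 3R)
6. 1 settler ← the marsh camp.  (the marsh camp: 2S 1R; the dry ground: 3S 3R)
7. 2 settlers and 1 raider → the dry ground.  (the marsh camp: 0S 0R; the dry ground: 5S 4R)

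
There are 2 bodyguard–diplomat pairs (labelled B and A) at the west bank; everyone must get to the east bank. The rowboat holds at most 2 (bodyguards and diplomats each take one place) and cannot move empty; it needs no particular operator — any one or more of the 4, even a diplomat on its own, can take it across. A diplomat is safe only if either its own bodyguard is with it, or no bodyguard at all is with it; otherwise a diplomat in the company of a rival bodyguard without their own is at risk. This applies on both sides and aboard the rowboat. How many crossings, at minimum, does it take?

Counting alone: each trip to the east bank takes at most 2 across and each return brings at least 1 back, so after t trips out (and t−1 returns) at most 2t − (t−1) of the 4 are across; that first reaches 4 at t = 3, so at least 5 crossings are needed.
The plan below uses exactly 5 crossings, so it is optimal:
1. bodyguard B and diplomat B cross → the east bank.
2. bodyguard B crosses ← the west bank.
3. bodyguard A and bodyguard B cross → the east bank.
4. bodyguard A crosses ← the west bank.
5. bodyguard A and diplomat A cross → the east bank.

5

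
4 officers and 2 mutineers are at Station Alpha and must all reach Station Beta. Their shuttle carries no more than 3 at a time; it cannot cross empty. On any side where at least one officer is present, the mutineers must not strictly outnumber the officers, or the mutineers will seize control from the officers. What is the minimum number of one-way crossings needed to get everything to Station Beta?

5

Counting alone: each trip to Station Beta takes at most 3 across and each return brings at least 1 back, so after t trips out (and t−1 returns) at most 3t − (t−1) of the 6 are across; that first reaches 6 at t = 3, so at least 5 crossings are needed.
The plan below uses exactly 5 crossings, so it is optimal:
1. 2 mutineers → Station Beta.  (Station Alpha: 4O 0M; Station Beta: 0O 2M)
2. 1 mutineer ← Station Alpha.  (Station Alpha: 4O 1M; Station Beta: 0O 1M)
3. 2 officers and 1 mutineer → Station Beta.  (Station Alpha: 2O 0M; Station Beta: 2O 2M)
4. 1 mutineer ← Station Alpha.  (Station Alpha: 2O 1M; Station Beta: 2O 1M)
5. 2 officers and 1 mutineer → Station Beta.  (Station Alpha: 0O 0M; Station Beta: 4O 2M)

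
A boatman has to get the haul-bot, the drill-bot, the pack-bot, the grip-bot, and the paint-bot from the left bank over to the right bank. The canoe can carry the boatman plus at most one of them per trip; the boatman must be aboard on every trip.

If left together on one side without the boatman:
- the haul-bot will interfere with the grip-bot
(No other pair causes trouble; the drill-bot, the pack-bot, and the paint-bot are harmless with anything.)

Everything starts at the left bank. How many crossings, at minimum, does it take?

Counting alone: the boatman can take at most 1 across per trip to the right bank, so moving all 5 needs at least 5 loaded trips out, with a return between consecutive ones — at least 9 crossings.
The plan below uses exactly 9 crossings, so it is optimal:
1. Boatman goes to the right bank with the haul-bot.
2. Boatman goes back to the left bank alone.
3. Boatman goes to the right bank with the drill-bot.
4. Boatman goes back to the left bank alone.
5. Boatman goes to the right bank with the pack-bot.
6. Boatman goes back to the left bank alone.
7. Boatman goes to the right bank with the paint-bot.
8. Boatman goes back to the left bank alone.
9. Boatman goes to the right bank with the grip-bot.

9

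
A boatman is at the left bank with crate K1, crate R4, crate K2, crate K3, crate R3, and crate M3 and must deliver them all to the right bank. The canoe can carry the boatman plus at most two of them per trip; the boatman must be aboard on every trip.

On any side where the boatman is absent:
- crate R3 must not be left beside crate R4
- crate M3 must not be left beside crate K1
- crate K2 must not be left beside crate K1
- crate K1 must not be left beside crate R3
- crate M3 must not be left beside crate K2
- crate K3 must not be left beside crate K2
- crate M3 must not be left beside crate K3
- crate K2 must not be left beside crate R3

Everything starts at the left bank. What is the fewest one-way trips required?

Whatever the first load, the items left behind include a forbidden pair without the boatman. No opening move is safe, so no plan exists.

impossible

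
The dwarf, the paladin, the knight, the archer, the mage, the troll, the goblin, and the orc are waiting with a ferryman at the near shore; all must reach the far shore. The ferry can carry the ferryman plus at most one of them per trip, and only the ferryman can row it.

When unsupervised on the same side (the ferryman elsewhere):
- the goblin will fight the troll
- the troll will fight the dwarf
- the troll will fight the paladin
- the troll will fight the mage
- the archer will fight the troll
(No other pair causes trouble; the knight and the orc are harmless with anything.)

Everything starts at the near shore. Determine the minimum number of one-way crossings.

Following every safe sequence of crossings from the start, the most of the 8 that can be at the far shore as the ferry arrives there on crossings 1, 3, 5, 7 is 1, 2, 3, 4 respectively; the best ever achieved is 4 of 8.
From crossing 9 on, no configuration arises that was not already reachable earlier: only 52 distinct safe configurations (who is on which side, and where the ferry is) can ever be reached, none of them has everyone across, and every continuation just revisits them. So no valid plan exists.

impossible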